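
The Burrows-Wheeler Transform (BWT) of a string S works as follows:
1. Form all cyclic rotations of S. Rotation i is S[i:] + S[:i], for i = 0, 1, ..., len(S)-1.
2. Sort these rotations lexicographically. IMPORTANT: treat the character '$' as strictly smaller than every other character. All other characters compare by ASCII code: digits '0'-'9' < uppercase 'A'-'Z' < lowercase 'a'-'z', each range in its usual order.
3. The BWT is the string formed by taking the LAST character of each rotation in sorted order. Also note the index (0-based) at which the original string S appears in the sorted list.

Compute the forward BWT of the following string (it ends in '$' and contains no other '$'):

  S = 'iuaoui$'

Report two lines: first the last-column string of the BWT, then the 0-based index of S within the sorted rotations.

Answer: iuu$aio
3

Derivation:
All 7 rotations (rotation i = S[i:]+S[:i]):
  rot[0] = iuaoui$
  rot[1] = uaoui$i
  rot[2] = aoui$iu
  rot[3] = oui$iua
  rot[4] = ui$iuao
  rot[5] = i$iuaou
  rot[6] = $iuaoui
Sorted (with $ < everything):
  sorted[0] = $iuaoui  (last char: 'i')
  sorted[1] = aoui$iu  (last char: 'u')
  sorted[2] = i$iuaou  (last char: 'u')
  sorted[3] = iuaoui$  (last char: '$')
  sorted[4] = oui$iua  (last char: 'a')
  sorted[5] = uaoui$i  (last char: 'i')
  sorted[6] = ui$iuao  (last char: 'o')
Last column: iuu$aio
Original string S is at sorted index 3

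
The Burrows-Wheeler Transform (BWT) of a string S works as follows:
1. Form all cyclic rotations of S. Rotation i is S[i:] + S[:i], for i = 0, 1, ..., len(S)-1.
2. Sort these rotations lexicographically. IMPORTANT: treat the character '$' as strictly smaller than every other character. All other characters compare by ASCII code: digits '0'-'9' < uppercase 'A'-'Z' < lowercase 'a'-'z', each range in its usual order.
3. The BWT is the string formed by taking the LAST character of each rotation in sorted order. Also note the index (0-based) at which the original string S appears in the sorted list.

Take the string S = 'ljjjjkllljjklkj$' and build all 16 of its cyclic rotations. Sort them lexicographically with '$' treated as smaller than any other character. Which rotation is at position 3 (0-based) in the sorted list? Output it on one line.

All 16 rotations (rotation i = S[i:]+S[:i]):
  rot[0] = ljjjjkllljjklkj$
  rot[1] = jjjjkllljjklkj$l
  rot[2] = jjjkllljjklkj$lj
  rot[3] = jjkllljjklkj$ljj
  rot[4] = jkllljjklkj$ljjj
  rot[5] = kllljjklkj$ljjjj
  rot[6] = llljjklkj$ljjjjk
  rot[7] = lljjklkj$ljjjjkl
  rot[8] = ljjklkj$ljjjjkll
  rot[9] = jjklkj$ljjjjklll
  rot[10] = jklkj$ljjjjklllj
  rot[11] = klkj$ljjjjkllljj
  rot[12] = lkj$ljjjjkllljjk
  rot[13] = kj$ljjjjkllljjkl
  rot[14] = j$ljjjjkllljjklk
  rot[15] = $ljjjjkllljjklkj
Sorted (with $ < everything):
  sorted[0] = $ljjjjkllljjklkj
  sorted[1] = j$ljjjjkllljjklk
  sorted[2] = jjjjkllljjklkj$l
  sorted[3] = jjjkllljjklkj$lj
  sorted[4] = jjklkj$ljjjjklll
  sorted[5] = jjkllljjklkj$ljj
  sorted[6] = jklkj$ljjjjklllj
  sorted[7] = jkllljjklkj$ljjj
  sorted[8] = kj$ljjjjkllljjkl
  sorted[9] = klkj$ljjjjkllljj
  sorted[10] = kllljjklkj$ljjjj
  sorted[11] = ljjjjkllljjklkj$
  sorted[12] = ljjklkj$ljjjjkll
  sorted[13] = lkj$ljjjjkllljjk
  sorted[14] = lljjklkj$ljjjjkl
  sorted[15] = llljjklkj$ljjjjk
sorted[3] = jjjkllljjklkj$lj

Answer: jjjkllljjklkj$lj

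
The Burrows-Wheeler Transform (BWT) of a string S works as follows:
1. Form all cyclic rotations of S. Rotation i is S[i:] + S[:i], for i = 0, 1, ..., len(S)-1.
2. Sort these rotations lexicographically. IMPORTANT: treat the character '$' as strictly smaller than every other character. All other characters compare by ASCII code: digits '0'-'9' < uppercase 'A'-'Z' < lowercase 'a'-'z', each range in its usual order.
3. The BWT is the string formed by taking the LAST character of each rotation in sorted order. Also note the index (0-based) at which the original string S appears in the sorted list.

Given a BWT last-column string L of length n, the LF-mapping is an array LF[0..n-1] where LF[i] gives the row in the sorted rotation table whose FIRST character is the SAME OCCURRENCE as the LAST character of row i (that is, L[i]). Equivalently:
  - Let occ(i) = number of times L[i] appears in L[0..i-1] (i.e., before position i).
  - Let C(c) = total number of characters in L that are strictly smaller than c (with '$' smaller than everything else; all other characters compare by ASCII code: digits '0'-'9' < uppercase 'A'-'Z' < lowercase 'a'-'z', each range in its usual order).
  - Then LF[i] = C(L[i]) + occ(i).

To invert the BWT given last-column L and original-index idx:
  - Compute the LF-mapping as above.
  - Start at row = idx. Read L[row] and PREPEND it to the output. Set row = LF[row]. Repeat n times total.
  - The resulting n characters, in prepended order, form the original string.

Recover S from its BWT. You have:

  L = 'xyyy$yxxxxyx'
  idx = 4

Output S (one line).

Answer: xyxxyyxyxyx$

Derivation:
LF mapping: 1 7 8 9 0 10 2 3 4 5 11 6
Walk LF starting at row 4, prepending L[row]:
  step 1: row=4, L[4]='$', prepend. Next row=LF[4]=0
  step 2: row=0, L[0]='x', prepend. Next row=LF[0]=1
  step 3: row=1, L[1]='y', prepend. Next row=LF[1]=7
  step 4: row=7, L[7]='x', prepend. Next row=LF[7]=3
  step 5: row=3, L[3]='y', prepend. Next row=LF[3]=9
  step 6: row=9, L[9]='x', prepend. Next row=LF[9]=5
  step 7: row=5, L[5]='y', prepend. Next row=LF[5]=10
  step 8: row=10, L[10]='y', prepend. Next row=LF[10]=11
  step 9: row=11, L[11]='x', prepend. Next row=LF[11]=6
  step 10: row=6, L[6]='x', prepend. Next row=LF[6]=2
  step 11: row=2, L[2]='y', prepend. Next row=LF[2]=8
  step 12: row=8, L[8]='x', prepend. Next row=LF[8]=4
Reversed output: xyxxyyxyxyx$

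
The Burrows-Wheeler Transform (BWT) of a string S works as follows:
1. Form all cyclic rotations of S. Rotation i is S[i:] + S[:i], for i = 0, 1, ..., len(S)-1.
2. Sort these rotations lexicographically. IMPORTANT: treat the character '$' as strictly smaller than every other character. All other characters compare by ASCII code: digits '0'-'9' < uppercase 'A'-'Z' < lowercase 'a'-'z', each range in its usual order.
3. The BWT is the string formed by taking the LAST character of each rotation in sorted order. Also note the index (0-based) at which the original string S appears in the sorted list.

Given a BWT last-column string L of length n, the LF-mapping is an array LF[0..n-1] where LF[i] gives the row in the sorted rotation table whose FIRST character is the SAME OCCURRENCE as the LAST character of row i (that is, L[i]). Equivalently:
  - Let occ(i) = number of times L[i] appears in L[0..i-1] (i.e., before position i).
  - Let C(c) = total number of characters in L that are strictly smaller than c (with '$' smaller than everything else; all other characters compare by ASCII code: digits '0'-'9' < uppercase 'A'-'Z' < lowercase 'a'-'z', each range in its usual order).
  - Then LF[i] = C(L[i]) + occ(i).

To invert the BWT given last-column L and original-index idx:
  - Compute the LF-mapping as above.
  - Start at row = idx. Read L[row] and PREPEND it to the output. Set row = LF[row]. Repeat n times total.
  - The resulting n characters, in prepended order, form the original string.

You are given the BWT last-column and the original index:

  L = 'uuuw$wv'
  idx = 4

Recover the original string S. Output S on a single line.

Answer: vwwuuu$

Derivation:
LF mapping: 1 2 3 5 0 6 4
Walk LF starting at row 4, prepending L[row]:
  step 1: row=4, L[4]='$', prepend. Next row=LF[4]=0
  step 2: row=0, L[0]='u', prepend. Next row=LF[0]=1
  step 3: row=1, L[1]='u', prepend. Next row=LF[1]=2
  step 4: row=2, L[2]='u', prepend. Next row=LF[2]=3
  step 5: row=3, L[3]='w', prepend. Next row=LF[3]=5
  step 6: row=5, L[5]='w', prepend. Next row=LF[5]=6
  step 7: row=6, L[6]='v', prepend. Next row=LF[6]=4
Reversed output: vwwuuu$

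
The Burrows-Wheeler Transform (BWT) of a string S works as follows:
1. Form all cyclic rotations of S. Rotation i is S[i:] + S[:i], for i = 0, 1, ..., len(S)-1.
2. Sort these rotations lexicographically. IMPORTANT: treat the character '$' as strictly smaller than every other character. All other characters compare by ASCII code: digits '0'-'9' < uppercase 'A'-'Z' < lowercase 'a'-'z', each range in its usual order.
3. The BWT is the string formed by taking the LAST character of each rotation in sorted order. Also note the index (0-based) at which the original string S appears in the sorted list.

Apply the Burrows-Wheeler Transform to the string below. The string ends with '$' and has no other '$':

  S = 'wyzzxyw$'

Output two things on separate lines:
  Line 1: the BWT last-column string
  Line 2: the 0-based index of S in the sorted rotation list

All 8 rotations (rotation i = S[i:]+S[:i]):
  rot[0] = wyzzxyw$
  rot[1] = yzzxyw$w
  rot[2] = zzxyw$wy
  rot[3] = zxyw$wyz
  rot[4] = xyw$wyzz
  rot[5] = yw$wyzzx
  rot[6] = w$wyzzxy
  rot[7] = $wyzzxyw
Sorted (with $ < everything):
  sorted[0] = $wyzzxyw  (last char: 'w')
  sorted[1] = w$wyzzxy  (last char: 'y')
  sorted[2] = wyzzxyw$  (last char: '$')
  sorted[3] = xyw$wyzz  (last char: 'z')
  sorted[4] = yw$wyzzx  (last char: 'x')
  sorted[5] = yzzxyw$w  (last char: 'w')
  sorted[6] = zxyw$wyz  (last char: 'z')
  sorted[7] = zzxyw$wy  (last char: 'y')
Last column: wy$zxwzy
Original string S is at sorted index 2

Answer: wy$zxwzy
2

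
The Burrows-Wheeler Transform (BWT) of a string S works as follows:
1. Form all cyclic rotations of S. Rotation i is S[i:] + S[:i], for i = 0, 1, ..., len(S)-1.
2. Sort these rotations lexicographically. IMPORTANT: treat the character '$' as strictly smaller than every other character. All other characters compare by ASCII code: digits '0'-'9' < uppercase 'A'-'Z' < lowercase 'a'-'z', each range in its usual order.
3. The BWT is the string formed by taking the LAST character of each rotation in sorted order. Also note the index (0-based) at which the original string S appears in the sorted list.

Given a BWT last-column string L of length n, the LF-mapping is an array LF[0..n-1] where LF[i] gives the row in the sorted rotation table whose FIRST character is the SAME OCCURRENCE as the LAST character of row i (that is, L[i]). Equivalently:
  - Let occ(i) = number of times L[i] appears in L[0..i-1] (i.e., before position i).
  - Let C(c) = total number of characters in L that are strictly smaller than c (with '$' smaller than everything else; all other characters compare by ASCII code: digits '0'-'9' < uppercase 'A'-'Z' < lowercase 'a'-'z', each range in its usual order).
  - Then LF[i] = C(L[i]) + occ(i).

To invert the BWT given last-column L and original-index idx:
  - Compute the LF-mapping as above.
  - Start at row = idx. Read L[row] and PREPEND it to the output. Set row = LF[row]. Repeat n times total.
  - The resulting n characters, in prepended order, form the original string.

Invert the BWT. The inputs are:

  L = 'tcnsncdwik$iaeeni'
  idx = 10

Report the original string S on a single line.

Answer: kiwiincandescent$

Derivation:
LF mapping: 15 2 11 14 12 3 4 16 7 10 0 8 1 5 6 13 9
Walk LF starting at row 10, prepending L[row]:
  step 1: row=10, L[10]='$', prepend. Next row=LF[10]=0
  step 2: row=0, L[0]='t', prepend. Next row=LF[0]=15
  step 3: row=15, L[15]='n', prepend. Next row=LF[15]=13
  step 4: row=13, L[13]='e', prepend. Next row=LF[13]=5
  step 5: row=5, L[5]='c', prepend. Next row=LF[5]=3
  step 6: row=3, L[3]='s', prepend. Next row=LF[3]=14
  step 7: row=14, L[14]='e', prepend. Next row=LF[14]=6
  step 8: row=6, L[6]='d', prepend. Next row=LF[6]=4
  step 9: row=4, L[4]='n', prepend. Next row=LF[4]=12
  step 10: row=12, L[12]='a', prepend. Next row=LF[12]=1
  step 11: row=1, L[1]='c', prepend. Next row=LF[1]=2
  step 12: row=2, L[2]='n', prepend. Next row=LF[2]=11
  step 13: row=11, L[11]='i', prepend. Next row=LF[11]=8
  step 14: row=8, L[8]='i', prepend. Next row=LF[8]=7
  step 15: row=7, L[7]='w', prepend. Next row=LF[7]=16
  step 16: row=16, L[16]='i', prepend. Next row=LF[16]=9
  step 17: row=9, L[9]='k', prepend. Next row=LF[9]=10
Reversed output: kiwiincandescent$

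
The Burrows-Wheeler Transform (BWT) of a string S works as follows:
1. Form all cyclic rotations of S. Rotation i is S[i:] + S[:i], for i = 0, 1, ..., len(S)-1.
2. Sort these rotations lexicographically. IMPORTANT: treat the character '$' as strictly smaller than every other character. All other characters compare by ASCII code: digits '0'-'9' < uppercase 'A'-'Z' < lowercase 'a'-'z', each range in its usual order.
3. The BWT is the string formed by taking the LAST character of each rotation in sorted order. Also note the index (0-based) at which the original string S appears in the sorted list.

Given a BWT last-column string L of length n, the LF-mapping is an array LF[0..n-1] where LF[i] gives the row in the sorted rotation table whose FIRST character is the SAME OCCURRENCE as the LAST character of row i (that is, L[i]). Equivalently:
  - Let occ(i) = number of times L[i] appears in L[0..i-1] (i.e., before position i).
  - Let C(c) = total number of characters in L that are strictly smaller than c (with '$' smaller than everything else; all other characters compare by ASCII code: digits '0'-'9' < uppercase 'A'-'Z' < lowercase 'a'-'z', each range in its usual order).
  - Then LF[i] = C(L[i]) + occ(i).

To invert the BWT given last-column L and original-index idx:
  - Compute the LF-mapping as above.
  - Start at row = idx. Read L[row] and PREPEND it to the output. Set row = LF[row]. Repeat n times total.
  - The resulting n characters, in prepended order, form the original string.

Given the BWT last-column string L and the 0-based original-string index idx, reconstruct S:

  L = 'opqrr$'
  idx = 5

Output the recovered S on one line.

Answer: rrqpo$

Derivation:
LF mapping: 1 2 3 4 5 0
Walk LF starting at row 5, prepending L[row]:
  step 1: row=5, L[5]='$', prepend. Next row=LF[5]=0
  step 2: row=0, L[0]='o', prepend. Next row=LF[0]=1
  step 3: row=1, L[1]='p', prepend. Next row=LF[1]=2
  step 4: row=2, L[2]='q', prepend. Next row=LF[2]=3
  step 5: row=3, L[3]='r', prepend. Next row=LF[3]=4
  step 6: row=4, L[4]='r', prepend. Next row=LF[4]=5
Reversed output: rrqpo$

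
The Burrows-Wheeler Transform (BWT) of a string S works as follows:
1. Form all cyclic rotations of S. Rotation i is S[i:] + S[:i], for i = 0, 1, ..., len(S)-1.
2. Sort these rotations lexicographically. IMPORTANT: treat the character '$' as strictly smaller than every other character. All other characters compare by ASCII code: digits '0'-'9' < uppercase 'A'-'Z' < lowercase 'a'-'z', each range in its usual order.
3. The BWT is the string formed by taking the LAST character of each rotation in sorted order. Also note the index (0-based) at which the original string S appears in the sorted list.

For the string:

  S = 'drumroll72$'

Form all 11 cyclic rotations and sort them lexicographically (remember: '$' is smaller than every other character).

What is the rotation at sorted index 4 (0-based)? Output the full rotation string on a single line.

All 11 rotations (rotation i = S[i:]+S[:i]):
  rot[0] = drumroll72$
  rot[1] = rumroll72$d
  rot[2] = umroll72$dr
  rot[3] = mroll72$dru
  rot[4] = roll72$drum
  rot[5] = oll72$drumr
  rot[6] = ll72$drumro
  rot[7] = l72$drumrol
  rot[8] = 72$drumroll
  rot[9] = 2$drumroll7
  rot[10] = $drumroll72
Sorted (with $ < everything):
  sorted[0] = $drumroll72
  sorted[1] = 2$drumroll7
  sorted[2] = 72$drumroll
  sorted[3] = drumroll72$
  sorted[4] = l72$drumrol
  sorted[5] = ll72$drumro
  sorted[6] = mroll72$dru
  sorted[7] = oll72$drumr
  sorted[8] = roll72$drum
  sorted[9] = rumroll72$d
  sorted[10] = umroll72$dr
sorted[4] = l72$drumrol

Answer: l72$drumrol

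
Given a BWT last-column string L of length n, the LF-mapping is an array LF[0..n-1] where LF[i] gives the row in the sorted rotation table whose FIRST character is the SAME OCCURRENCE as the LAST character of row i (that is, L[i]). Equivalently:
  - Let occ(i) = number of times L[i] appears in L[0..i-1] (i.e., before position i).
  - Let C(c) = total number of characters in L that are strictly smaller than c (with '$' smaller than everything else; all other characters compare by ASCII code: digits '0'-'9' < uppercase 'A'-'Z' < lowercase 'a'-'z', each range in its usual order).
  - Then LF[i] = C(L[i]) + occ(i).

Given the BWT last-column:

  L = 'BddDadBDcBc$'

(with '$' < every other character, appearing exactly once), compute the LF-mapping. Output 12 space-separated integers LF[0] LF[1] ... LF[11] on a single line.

Answer: 1 9 10 4 6 11 2 5 7 3 8 0

Derivation:
Char counts: '$':1, 'B':3, 'D':2, 'a':1, 'c':2, 'd':3
C (first-col start): C('$')=0, C('B')=1, C('D')=4, C('a')=6, C('c')=7, C('d')=9
L[0]='B': occ=0, LF[0]=C('B')+0=1+0=1
L[1]='d': occ=0, LF[1]=C('d')+0=9+0=9
L[2]='d': occ=1, LF[2]=C('d')+1=9+1=10
L[3]='D': occ=0, LF[3]=C('D')+0=4+0=4
L[4]='a': occ=0, LF[4]=C('a')+0=6+0=6
L[5]='d': occ=2, LF[5]=C('d')+2=9+2=11
L[6]='B': occ=1, LF[6]=C('B')+1=1+1=2
L[7]='D': occ=1, LF[7]=C('D')+1=4+1=5
L[8]='c': occ=0, LF[8]=C('c')+0=7+0=7
L[9]='B': occ=2, LF[9]=C('B')+2=1+2=3
L[10]='c': occ=1, LF[10]=C('c')+1=7+1=8
L[11]='$': occ=0, LF[11]=C('$')+0=0+0=0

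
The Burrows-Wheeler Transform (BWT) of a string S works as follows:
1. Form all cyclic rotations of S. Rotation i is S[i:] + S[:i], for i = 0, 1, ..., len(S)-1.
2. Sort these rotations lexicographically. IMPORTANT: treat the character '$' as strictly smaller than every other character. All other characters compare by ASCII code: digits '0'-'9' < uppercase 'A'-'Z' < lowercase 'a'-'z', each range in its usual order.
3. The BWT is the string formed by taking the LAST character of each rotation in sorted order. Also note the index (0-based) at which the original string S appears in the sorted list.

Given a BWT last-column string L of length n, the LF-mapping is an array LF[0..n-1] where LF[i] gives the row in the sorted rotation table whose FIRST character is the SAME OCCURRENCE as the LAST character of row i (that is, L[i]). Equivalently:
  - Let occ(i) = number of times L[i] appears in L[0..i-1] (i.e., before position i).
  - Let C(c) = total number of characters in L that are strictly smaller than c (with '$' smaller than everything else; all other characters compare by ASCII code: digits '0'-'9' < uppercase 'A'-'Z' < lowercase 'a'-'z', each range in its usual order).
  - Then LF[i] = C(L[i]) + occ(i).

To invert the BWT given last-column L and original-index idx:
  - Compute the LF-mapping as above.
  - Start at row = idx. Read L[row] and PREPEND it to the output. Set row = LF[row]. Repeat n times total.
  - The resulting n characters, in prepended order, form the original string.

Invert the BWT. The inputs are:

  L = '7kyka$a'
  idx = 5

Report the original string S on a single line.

LF mapping: 1 4 6 5 2 0 3
Walk LF starting at row 5, prepending L[row]:
  step 1: row=5, L[5]='$', prepend. Next row=LF[5]=0
  step 2: row=0, L[0]='7', prepend. Next row=LF[0]=1
  step 3: row=1, L[1]='k', prepend. Next row=LF[1]=4
  step 4: row=4, L[4]='a', prepend. Next row=LF[4]=2
  step 5: row=2, L[2]='y', prepend. Next row=LF[2]=6
  step 6: row=6, L[6]='a', prepend. Next row=LF[6]=3
  step 7: row=3, L[3]='k', prepend. Next row=LF[3]=5
Reversed output: kayak7$

Answer: kayak7$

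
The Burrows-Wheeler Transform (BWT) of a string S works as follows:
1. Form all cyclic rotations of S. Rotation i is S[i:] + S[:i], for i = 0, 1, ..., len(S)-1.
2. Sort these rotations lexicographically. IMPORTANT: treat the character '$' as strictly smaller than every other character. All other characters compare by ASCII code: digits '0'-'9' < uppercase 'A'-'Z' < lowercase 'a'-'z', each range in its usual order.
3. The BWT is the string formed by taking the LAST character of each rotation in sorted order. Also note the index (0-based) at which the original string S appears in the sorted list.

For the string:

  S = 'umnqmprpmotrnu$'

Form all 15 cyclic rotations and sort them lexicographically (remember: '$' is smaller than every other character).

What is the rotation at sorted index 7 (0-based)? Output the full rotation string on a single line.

All 15 rotations (rotation i = S[i:]+S[:i]):
  rot[0] = umnqmprpmotrnu$
  rot[1] = mnqmprpmotrnu$u
  rot[2] = nqmprpmotrnu$um
  rot[3] = qmprpmotrnu$umn
  rot[4] = mprpmotrnu$umnq
  rot[5] = prpmotrnu$umnqm
  rot[6] = rpmotrnu$umnqmp
  rot[7] = pmotrnu$umnqmpr
  rot[8] = motrnu$umnqmprp
  rot[9] = otrnu$umnqmprpm
  rot[10] = trnu$umnqmprpmo
  rot[11] = rnu$umnqmprpmot
  rot[12] = nu$umnqmprpmotr
  rot[13] = u$umnqmprpmotrn
  rot[14] = $umnqmprpmotrnu
Sorted (with $ < everything):
  sorted[0] = $umnqmprpmotrnu
  sorted[1] = mnqmprpmotrnu$u
  sorted[2] = motrnu$umnqmprp
  sorted[3] = mprpmotrnu$umnq
  sorted[4] = nqmprpmotrnu$um
  sorted[5] = nu$umnqmprpmotr
  sorted[6] = otrnu$umnqmprpm
  sorted[7] = pmotrnu$umnqmpr
  sorted[8] = prpmotrnu$umnqm
  sorted[9] = qmprpmotrnu$umn
  sorted[10] = rnu$umnqmprpmot
  sorted[11] = rpmotrnu$umnqmp
  sorted[12] = trnu$umnqmprpmo
  sorted[13] = u$umnqmprpmotrn
  sorted[14] = umnqmprpmotrnu$
sorted[7] = pmotrnu$umnqmpr

Answer: pmotrnu$umnqmpr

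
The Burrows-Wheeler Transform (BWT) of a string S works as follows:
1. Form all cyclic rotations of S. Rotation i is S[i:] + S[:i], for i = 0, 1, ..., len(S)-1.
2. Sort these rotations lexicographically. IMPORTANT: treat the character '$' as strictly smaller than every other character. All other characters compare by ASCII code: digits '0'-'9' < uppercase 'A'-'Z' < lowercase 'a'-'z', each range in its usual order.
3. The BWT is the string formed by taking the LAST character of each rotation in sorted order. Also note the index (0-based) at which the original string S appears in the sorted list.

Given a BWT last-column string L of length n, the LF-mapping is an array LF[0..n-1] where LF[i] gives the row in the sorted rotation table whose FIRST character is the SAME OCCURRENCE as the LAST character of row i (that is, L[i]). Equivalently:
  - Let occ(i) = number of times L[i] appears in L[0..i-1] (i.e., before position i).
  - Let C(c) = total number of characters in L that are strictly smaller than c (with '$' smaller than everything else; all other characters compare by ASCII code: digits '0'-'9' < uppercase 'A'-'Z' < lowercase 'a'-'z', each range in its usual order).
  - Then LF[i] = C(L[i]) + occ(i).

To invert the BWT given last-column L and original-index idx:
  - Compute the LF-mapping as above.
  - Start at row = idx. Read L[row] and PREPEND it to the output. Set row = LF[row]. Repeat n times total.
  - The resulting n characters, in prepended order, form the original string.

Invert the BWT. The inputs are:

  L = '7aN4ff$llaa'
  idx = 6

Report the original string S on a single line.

LF mapping: 2 4 3 1 7 8 0 9 10 5 6
Walk LF starting at row 6, prepending L[row]:
  step 1: row=6, L[6]='$', prepend. Next row=LF[6]=0
  step 2: row=0, L[0]='7', prepend. Next row=LF[0]=2
  step 3: row=2, L[2]='N', prepend. Next row=LF[2]=3
  step 4: row=3, L[3]='4', prepend. Next row=LF[3]=1
  step 5: row=1, L[1]='a', prepend. Next row=LF[1]=4
  step 6: row=4, L[4]='f', prepend. Next row=LF[4]=7
  step 7: row=7, L[7]='l', prepend. Next row=LF[7]=9
  step 8: row=9, L[9]='a', prepend. Next row=LF[9]=5
  step 9: row=5, L[5]='f', prepend. Next row=LF[5]=8
  step 10: row=8, L[8]='l', prepend. Next row=LF[8]=10
  step 11: row=10, L[10]='a', prepend. Next row=LF[10]=6
Reversed output: alfalfa4N7$

Answer: alfalfa4N7$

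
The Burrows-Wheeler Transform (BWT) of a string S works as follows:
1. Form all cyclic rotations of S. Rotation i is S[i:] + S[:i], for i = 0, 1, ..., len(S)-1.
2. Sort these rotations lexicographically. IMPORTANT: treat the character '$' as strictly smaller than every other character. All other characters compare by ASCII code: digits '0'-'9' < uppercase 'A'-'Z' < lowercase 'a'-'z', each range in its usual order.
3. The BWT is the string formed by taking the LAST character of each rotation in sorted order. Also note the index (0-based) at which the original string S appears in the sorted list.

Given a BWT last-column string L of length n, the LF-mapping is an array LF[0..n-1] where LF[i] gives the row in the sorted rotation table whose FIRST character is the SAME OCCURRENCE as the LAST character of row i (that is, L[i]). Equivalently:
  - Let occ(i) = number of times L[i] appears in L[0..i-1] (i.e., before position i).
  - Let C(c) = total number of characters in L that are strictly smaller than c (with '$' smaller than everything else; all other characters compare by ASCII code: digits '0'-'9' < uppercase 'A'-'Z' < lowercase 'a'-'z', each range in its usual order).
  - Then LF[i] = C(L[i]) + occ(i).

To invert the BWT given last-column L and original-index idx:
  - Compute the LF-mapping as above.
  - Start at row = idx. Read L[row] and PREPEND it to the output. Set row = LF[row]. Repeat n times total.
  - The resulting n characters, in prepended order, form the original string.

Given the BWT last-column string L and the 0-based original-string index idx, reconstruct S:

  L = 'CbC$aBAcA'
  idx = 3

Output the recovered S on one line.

Answer: BCAcbAaC$

Derivation:
LF mapping: 4 7 5 0 6 3 1 8 2
Walk LF starting at row 3, prepending L[row]:
  step 1: row=3, L[3]='$', prepend. Next row=LF[3]=0
  step 2: row=0, L[0]='C', prepend. Next row=LF[0]=4
  step 3: row=4, L[4]='a', prepend. Next row=LF[4]=6
  step 4: row=6, L[6]='A', prepend. Next row=LF[6]=1
  step 5: row=1, L[1]='b', prepend. Next row=LF[1]=7
  step 6: row=7, L[7]='c', prepend. Next row=LF[7]=8
  step 7: row=8, L[8]='A', prepend. Next row=LF[8]=2
  step 8: row=2, L[2]='C', prepend. Next row=LF[2]=5
  step 9: row=5, L[5]='B', prepend. Next row=LF[5]=3
Reversed output: BCAcbAaC$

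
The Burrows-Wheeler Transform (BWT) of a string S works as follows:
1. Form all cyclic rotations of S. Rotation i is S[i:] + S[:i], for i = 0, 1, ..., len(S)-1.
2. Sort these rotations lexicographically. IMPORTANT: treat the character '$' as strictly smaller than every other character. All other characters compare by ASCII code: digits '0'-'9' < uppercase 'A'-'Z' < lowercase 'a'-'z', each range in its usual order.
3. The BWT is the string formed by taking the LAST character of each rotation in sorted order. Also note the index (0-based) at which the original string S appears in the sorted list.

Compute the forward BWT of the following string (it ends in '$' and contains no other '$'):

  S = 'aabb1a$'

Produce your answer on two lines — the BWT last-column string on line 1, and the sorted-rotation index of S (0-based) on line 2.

All 7 rotations (rotation i = S[i:]+S[:i]):
  rot[0] = aabb1a$
  rot[1] = abb1a$a
  rot[2] = bb1a$aa
  rot[3] = b1a$aab
  rot[4] = 1a$aabb
  rot[5] = a$aabb1
  rot[6] = $aabb1a
Sorted (with $ < everything):
  sorted[0] = $aabb1a  (last char: 'a')
  sorted[1] = 1a$aabb  (last char: 'b')
  sorted[2] = a$aabb1  (last char: '1')
  sorted[3] = aabb1a$  (last char: '$')
  sorted[4] = abb1a$a  (last char: 'a')
  sorted[5] = b1a$aab  (last char: 'b')
  sorted[6] = bb1a$aa  (last char: 'a')
Last column: ab1$aba
Original string S is at sorted index 3

Answer: ab1$aba
3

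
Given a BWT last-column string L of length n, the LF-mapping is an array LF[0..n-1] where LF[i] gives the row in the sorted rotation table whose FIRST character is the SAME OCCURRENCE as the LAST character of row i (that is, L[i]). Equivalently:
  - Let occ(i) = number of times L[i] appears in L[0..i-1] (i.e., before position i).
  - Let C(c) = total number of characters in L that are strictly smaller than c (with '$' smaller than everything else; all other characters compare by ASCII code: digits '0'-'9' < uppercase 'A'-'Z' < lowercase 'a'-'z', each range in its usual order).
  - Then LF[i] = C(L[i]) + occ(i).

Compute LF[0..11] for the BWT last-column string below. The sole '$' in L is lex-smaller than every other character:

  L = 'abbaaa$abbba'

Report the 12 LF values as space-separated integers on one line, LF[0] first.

Answer: 1 7 8 2 3 4 0 5 9 10 11 6

Derivation:
Char counts: '$':1, 'a':6, 'b':5
C (first-col start): C('$')=0, C('a')=1, C('b')=7
L[0]='a': occ=0, LF[0]=C('a')+0=1+0=1
L[1]='b': occ=0, LF[1]=C('b')+0=7+0=7
L[2]='b': occ=1, LF[2]=C('b')+1=7+1=8
L[3]='a': occ=1, LF[3]=C('a')+1=1+1=2
L[4]='a': occ=2, LF[4]=C('a')+2=1+2=3
L[5]='a': occ=3, LF[5]=C('a')+3=1+3=4
L[6]='$': occ=0, LF[6]=C('$')+0=0+0=0
L[7]='a': occ=4, LF[7]=C('a')+4=1+4=5
L[8]='b': occ=2, LF[8]=C('b')+2=7+2=9
L[9]='b': occ=3, LF[9]=C('b')+3=7+3=10
L[10]='b': occ=4, LF[10]=C('b')+4=7+4=11
L[11]='a': occ=5, LF[11]=C('a')+5=1+5=6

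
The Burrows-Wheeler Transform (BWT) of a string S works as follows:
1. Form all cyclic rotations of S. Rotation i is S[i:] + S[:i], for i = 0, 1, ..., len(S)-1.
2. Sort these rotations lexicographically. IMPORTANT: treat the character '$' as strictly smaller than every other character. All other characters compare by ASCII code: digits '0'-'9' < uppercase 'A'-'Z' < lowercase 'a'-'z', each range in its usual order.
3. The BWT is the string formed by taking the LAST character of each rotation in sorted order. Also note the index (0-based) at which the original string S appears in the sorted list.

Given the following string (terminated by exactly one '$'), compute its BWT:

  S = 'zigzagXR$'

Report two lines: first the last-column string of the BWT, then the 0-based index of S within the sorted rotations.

All 9 rotations (rotation i = S[i:]+S[:i]):
  rot[0] = zigzagXR$
  rot[1] = igzagXR$z
  rot[2] = gzagXR$zi
  rot[3] = zagXR$zig
  rot[4] = agXR$zigz
  rot[5] = gXR$zigza
  rot[6] = XR$zigzag
  rot[7] = R$zigzagX
  rot[8] = $zigzagXR
Sorted (with $ < everything):
  sorted[0] = $zigzagXR  (last char: 'R')
  sorted[1] = R$zigzagX  (last char: 'X')
  sorted[2] = XR$zigzag  (last char: 'g')
  sorted[3] = agXR$zigz  (last char: 'z')
  sorted[4] = gXR$zigza  (last char: 'a')
  sorted[5] = gzagXR$zi  (last char: 'i')
  sorted[6] = igzagXR$z  (last char: 'z')
  sorted[7] = zagXR$zig  (last char: 'g')
  sorted[8] = zigzagXR$  (last char: '$')
Last column: RXgzaizg$
Original string S is at sorted index 8

Answer: RXgzaizg$
8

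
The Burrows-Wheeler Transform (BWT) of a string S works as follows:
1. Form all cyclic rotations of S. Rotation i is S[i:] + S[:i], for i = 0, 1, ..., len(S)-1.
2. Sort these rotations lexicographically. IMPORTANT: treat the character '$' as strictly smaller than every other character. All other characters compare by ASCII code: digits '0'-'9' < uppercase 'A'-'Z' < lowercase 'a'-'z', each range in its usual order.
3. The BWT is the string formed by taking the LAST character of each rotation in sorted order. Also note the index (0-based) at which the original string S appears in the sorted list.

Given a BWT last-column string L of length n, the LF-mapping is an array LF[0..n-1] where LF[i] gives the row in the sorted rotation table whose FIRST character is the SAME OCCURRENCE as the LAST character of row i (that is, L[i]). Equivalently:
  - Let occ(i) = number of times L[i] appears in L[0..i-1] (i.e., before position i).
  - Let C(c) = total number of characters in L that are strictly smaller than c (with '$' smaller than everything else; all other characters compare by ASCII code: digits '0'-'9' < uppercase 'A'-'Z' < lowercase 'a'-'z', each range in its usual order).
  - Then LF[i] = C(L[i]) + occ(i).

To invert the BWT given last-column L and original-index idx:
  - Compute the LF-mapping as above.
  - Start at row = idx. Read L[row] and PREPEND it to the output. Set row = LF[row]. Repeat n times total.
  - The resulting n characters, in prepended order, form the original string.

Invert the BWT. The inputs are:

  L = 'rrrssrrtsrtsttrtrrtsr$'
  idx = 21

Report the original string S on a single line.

Answer: ttsrrrrtrtstsrtrssrrr$

Derivation:
LF mapping: 1 2 3 11 12 4 5 16 13 6 17 14 18 19 7 20 8 9 21 15 10 0
Walk LF starting at row 21, prepending L[row]:
  step 1: row=21, L[21]='$', prepend. Next row=LF[21]=0
  step 2: row=0, L[0]='r', prepend. Next row=LF[0]=1
  step 3: row=1, L[1]='r', prepend. Next row=LF[1]=2
  step 4: row=2, L[2]='r', prepend. Next row=LF[2]=3
  step 5: row=3, L[3]='s', prepend. Next row=LF[3]=11
  step 6: row=11, L[11]='s', prepend. Next row=LF[11]=14
  step 7: row=14, L[14]='r', prepend. Next row=LF[14]=7
  step 8: row=7, L[7]='t', prepend. Next row=LF[7]=16
  step 9: row=16, L[16]='r', prepend. Next row=LF[16]=8
  step 10: row=8, L[8]='s', prepend. Next row=LF[8]=13
  step 11: row=13, L[13]='t', prepend. Next row=LF[13]=19
  step 12: row=19, L[19]='s', prepend. Next row=LF[19]=15
  step 13: row=15, L[15]='t', prepend. Next row=LF[15]=20
  step 14: row=20, L[20]='r', prepend. Next row=LF[20]=10
  step 15: row=10, L[10]='t', prepend. Next row=LF[10]=17
  step 16: row=17, L[17]='r', prepend. Next row=LF[17]=9
  step 17: row=9, L[9]='r', prepend. Next row=LF[9]=6
  step 18: row=6, L[6]='r', prepend. Next row=LF[6]=5
  step 19: row=5, L[5]='r', prepend. Next row=LF[5]=4
  step 20: row=4, L[4]='s', prepend. Next row=LF[4]=12
  step 21: row=12, L[12]='t', prepend. Next row=LF[12]=18
  step 22: row=18, L[18]='t', prepend. Next row=LF[18]=21
Reversed output: ttsrrrrtrtstsrtrssrrr$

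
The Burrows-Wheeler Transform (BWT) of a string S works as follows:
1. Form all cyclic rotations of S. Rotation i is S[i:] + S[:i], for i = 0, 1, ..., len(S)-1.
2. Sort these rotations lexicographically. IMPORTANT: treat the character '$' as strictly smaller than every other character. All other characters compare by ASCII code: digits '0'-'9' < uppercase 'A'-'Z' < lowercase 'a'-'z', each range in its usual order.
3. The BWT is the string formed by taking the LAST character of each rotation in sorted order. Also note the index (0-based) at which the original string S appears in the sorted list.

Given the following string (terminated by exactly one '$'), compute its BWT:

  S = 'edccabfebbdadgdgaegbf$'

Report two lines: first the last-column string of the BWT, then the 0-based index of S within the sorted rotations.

Answer: fcdgebgacdbegaf$abbded
15

Derivation:
All 22 rotations (rotation i = S[i:]+S[:i]):
  rot[0] = edccabfebbdadgdgaegbf$
  rot[1] = dccabfebbdadgdgaegbf$e
  rot[2] = ccabfebbdadgdgaegbf$ed
  rot[3] = cabfebbdadgdgaegbf$edc
  rot[4] = abfebbdadgdgaegbf$edcc
  rot[5] = bfebbdadgdgaegbf$edcca
  rot[6] = febbdadgdgaegbf$edccab
  rot[7] = ebbdadgdgaegbf$edccabf
  rot[8] = bbdadgdgaegbf$edccabfe
  rot[9] = bdadgdgaegbf$edccabfeb
  rot[10] = dadgdgaegbf$edccabfebb
  rot[11] = adgdgaegbf$edccabfebbd
  rot[12] = dgdgaegbf$edccabfebbda
  rot[13] = gdgaegbf$edccabfebbdad
  rot[14] = dgaegbf$edccabfebbdadg
  rot[15] = gaegbf$edccabfebbdadgd
  rot[16] = aegbf$edccabfebbdadgdg
  rot[17] = egbf$edccabfebbdadgdga
  rot[18] = gbf$edccabfebbdadgdgae
  rot[19] = bf$edccabfebbdadgdgaeg
  rot[20] = f$edccabfebbdadgdgaegb
  rot[21] = $edccabfebbdadgdgaegbf
Sorted (with $ < everything):
  sorted[0] = $edccabfebbdadgdgaegbf  (last char: 'f')
  sorted[1] = abfebbdadgdgaegbf$edcc  (last char: 'c')
  sorted[2] = adgdgaegbf$edccabfebbd  (last char: 'd')
  sorted[3] = aegbf$edccabfebbdadgdg  (last char: 'g')
  sorted[4] = bbdadgdgaegbf$edccabfe  (last char: 'e')
  sorted[5] = bdadgdgaegbf$edccabfeb  (last char: 'b')
  sorted[6] = bf$edccabfebbdadgdgaeg  (last char: 'g')
  sorted[7] = bfebbdadgdgaegbf$edcca  (last char: 'a')
  sorted[8] = cabfebbdadgdgaegbf$edc  (last char: 'c')
  sorted[9] = ccabfebbdadgdgaegbf$ed  (last char: 'd')
  sorted[10] = dadgdgaegbf$edccabfebb  (last char: 'b')
  sorted[11] = dccabfebbdadgdgaegbf$e  (last char: 'e')
  sorted[12] = dgaegbf$edccabfebbdadg  (last char: 'g')
  sorted[13] = dgdgaegbf$edccabfebbda  (last char: 'a')
  sorted[14] = ebbdadgdgaegbf$edccabf  (last char: 'f')
  sorted[15] = edccabfebbdadgdgaegbf$  (last char: '$')
  sorted[16] = egbf$edccabfebbdadgdga  (last char: 'a')
  sorted[17] = f$edccabfebbdadgdgaegb  (last char: 'b')
  sorted[18] = febbdadgdgaegbf$edccab  (last char: 'b')
  sorted[19] = gaegbf$edccabfebbdadgd  (last char: 'd')
  sorted[20] = gbf$edccabfebbdadgdgae  (last char: 'e')
  sorted[21] = gdgaegbf$edccabfebbdad  (last char: 'd')
Last column: fcdgebgacdbegaf$abbded
Original string S is at sorted index 15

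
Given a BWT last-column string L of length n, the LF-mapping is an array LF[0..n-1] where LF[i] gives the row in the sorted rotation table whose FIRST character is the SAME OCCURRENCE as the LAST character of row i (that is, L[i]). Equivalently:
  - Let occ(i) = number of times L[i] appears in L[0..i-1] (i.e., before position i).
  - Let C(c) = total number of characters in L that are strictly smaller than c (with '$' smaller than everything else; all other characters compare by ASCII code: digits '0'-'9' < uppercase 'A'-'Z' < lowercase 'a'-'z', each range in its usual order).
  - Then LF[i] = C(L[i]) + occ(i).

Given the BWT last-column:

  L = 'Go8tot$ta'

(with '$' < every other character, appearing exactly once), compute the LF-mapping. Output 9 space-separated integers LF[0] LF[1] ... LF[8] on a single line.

Char counts: '$':1, '8':1, 'G':1, 'a':1, 'o':2, 't':3
C (first-col start): C('$')=0, C('8')=1, C('G')=2, C('a')=3, C('o')=4, C('t')=6
L[0]='G': occ=0, LF[0]=C('G')+0=2+0=2
L[1]='o': occ=0, LF[1]=C('o')+0=4+0=4
L[2]='8': occ=0, LF[2]=C('8')+0=1+0=1
L[3]='t': occ=0, LF[3]=C('t')+0=6+0=6
L[4]='o': occ=1, LF[4]=C('o')+1=4+1=5
L[5]='t': occ=1, LF[5]=C('t')+1=6+1=7
L[6]='$': occ=0, LF[6]=C('$')+0=0+0=0
L[7]='t': occ=2, LF[7]=C('t')+2=6+2=8
L[8]='a': occ=0, LF[8]=C('a')+0=3+0=3

Answer: 2 4 1 6 5 7 0 8 3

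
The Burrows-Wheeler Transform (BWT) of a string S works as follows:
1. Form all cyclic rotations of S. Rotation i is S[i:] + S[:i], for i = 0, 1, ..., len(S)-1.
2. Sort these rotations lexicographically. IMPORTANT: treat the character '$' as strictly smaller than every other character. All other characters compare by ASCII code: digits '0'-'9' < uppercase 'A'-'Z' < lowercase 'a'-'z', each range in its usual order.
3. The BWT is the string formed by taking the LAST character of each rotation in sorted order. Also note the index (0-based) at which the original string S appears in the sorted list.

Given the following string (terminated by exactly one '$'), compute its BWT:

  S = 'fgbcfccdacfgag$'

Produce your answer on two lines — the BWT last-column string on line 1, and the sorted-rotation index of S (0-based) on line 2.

All 15 rotations (rotation i = S[i:]+S[:i]):
  rot[0] = fgbcfccdacfgag$
  rot[1] = gbcfccdacfgag$f
  rot[2] = bcfccdacfgag$fg
  rot[3] = cfccdacfgag$fgb
  rot[4] = fccdacfgag$fgbc
  rot[5] = ccdacfgag$fgbcf
  rot[6] = cdacfgag$fgbcfc
  rot[7] = dacfgag$fgbcfcc
  rot[8] = acfgag$fgbcfccd
  rot[9] = cfgag$fgbcfccda
  rot[10] = fgag$fgbcfccdac
  rot[11] = gag$fgbcfccdacf
  rot[12] = ag$fgbcfccdacfg
  rot[13] = g$fgbcfccdacfga
  rot[14] = $fgbcfccdacfgag
Sorted (with $ < everything):
  sorted[0] = $fgbcfccdacfgag  (last char: 'g')
  sorted[1] = acfgag$fgbcfccd  (last char: 'd')
  sorted[2] = ag$fgbcfccdacfg  (last char: 'g')
  sorted[3] = bcfccdacfgag$fg  (last char: 'g')
  sorted[4] = ccdacfgag$fgbcf  (last char: 'f')
  sorted[5] = cdacfgag$fgbcfc  (last char: 'c')
  sorted[6] = cfccdacfgag$fgb  (last char: 'b')
  sorted[7] = cfgag$fgbcfccda  (last char: 'a')
  sorted[8] = dacfgag$fgbcfcc  (last char: 'c')
  sorted[9] = fccdacfgag$fgbc  (last char: 'c')
  sorted[10] = fgag$fgbcfccdac  (last char: 'c')
  sorted[11] = fgbcfccdacfgag$  (last char: '$')
  sorted[12] = g$fgbcfccdacfga  (last char: 'a')
  sorted[13] = gag$fgbcfccdacf  (last char: 'f')
  sorted[14] = gbcfccdacfgag$f  (last char: 'f')
Last column: gdggfcbaccc$aff
Original string S is at sorted index 11

Answer: gdggfcbaccc$aff
11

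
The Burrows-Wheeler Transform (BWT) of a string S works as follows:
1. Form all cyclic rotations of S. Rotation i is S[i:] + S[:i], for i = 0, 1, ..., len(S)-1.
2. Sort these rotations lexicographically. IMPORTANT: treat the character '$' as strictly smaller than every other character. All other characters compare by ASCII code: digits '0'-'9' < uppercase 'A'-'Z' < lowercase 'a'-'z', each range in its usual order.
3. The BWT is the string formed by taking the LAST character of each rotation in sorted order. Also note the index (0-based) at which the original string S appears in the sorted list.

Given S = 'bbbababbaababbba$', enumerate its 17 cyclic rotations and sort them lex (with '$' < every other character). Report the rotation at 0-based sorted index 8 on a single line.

All 17 rotations (rotation i = S[i:]+S[:i]):
  rot[0] = bbbababbaababbba$
  rot[1] = bbababbaababbba$b
  rot[2] = bababbaababbba$bb
  rot[3] = ababbaababbba$bbb
  rot[4] = babbaababbba$bbba
  rot[5] = abbaababbba$bbbab
  rot[6] = bbaababbba$bbbaba
  rot[7] = baababbba$bbbabab
  rot[8] = aababbba$bbbababb
  rot[9] = ababbba$bbbababba
  rot[10] = babbba$bbbababbaa
  rot[11] = abbba$bbbababbaab
  rot[12] = bbba$bbbababbaaba
  rot[13] = bba$bbbababbaabab
  rot[14] = ba$bbbababbaababb
  rot[15] = a$bbbababbaababbb
  rot[16] = $bbbababbaababbba
Sorted (with $ < everything):
  sorted[0] = $bbbababbaababbba
  sorted[1] = a$bbbababbaababbb
  sorted[2] = aababbba$bbbababb
  sorted[3] = ababbaababbba$bbb
  sorted[4] = ababbba$bbbababba
  sorted[5] = abbaababbba$bbbab
  sorted[6] = abbba$bbbababbaab
  sorted[7] = ba$bbbababbaababb
  sorted[8] = baababbba$bbbabab
  sorted[9] = bababbaababbba$bb
  sorted[10] = babbaababbba$bbba
  sorted[11] = babbba$bbbababbaa
  sorted[12] = bba$bbbababbaabab
  sorted[13] = bbaababbba$bbbaba
  sorted[14] = bbababbaababbba$b
  sorted[15] = bbba$bbbababbaaba
  sorted[16] = bbbababbaababbba$
sorted[8] = baababbba$bbbabab

Answer: baababbba$bbbabab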